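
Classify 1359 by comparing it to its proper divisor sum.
deficient

Proper divisors of 1359: sum = 1 + 3 + 9 + 151 + 453 = 617
Since 617 < 1359, 1359 is deficient.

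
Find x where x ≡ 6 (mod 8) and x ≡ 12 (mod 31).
198

Using Chinese Remainder Theorem:
M = 8 × 31 = 248
M1 = 31, M2 = 8
y1 = 31^(-1) mod 8 = 7
y2 = 8^(-1) mod 31 = 4
x = (6×31×7 + 12×8×4) mod 248 = 198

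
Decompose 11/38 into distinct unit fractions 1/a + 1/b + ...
1/4 + 1/26 + 1/988

Greedy algorithm:
11/38: ceiling(38/11) = 4, use 1/4
3/76: ceiling(76/3) = 26, use 1/26
1/988: ceiling(988/1) = 988, use 1/988
Result: 11/38 = 1/4 + 1/26 + 1/988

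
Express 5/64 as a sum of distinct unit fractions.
1/13 + 1/832

Greedy algorithm:
5/64: ceiling(64/5) = 13, use 1/13
1/832: ceiling(832/1) = 832, use 1/832
Result: 5/64 = 1/13 + 1/832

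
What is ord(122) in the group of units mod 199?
99

199 is prime, so ord(122) divides φ(199) = 198.
Divisors of 198: 1, 2, 3, 6, 9, 11, 18, 22, 33, 66, 99, 198.
Repeated squaring: 122^1 ≡ 122, 122^2 ≡ 158, 122^4 ≡ 89, 122^8 ≡ 160, 122^16 ≡ 128, 122^32 ≡ 66, 122^64 ≡ 177, 122^128 ≡ 86 (mod 199).
Test 122^d mod 199 for each divisor d in increasing order:
122^1 ≡ 122
122^2 ≡ 158
122^3 = 122^2·122^1 ≡ 172
122^6 = 122^4·122^2 ≡ 132
122^9 = 122^8·122^1 ≡ 18
122^11 = 122^8·122^2·122^1 ≡ 58
122^18 = 122^16·122^2 ≡ 125
122^22 = 122^16·122^4·122^2 ≡ 180
122^33 = 122^32·122^1 ≡ 92
122^66 = 122^64·122^2 ≡ 106
122^99 = 122^64·122^32·122^2·122^1 ≡ 1  ← first divisor giving 1
The order is 99.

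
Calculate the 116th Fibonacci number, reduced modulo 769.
156

Matrix identity: Q^n = [[F_(n+1), F_n], [F_n, F_(n-1)]] with Q = [[1,1],[1,0]].
n = 116 = 1110100₂. Square-and-multiply, entries mod 769:
Q^1 = [[1,1],[1,0]]
Q^3 = (Q^1)²·Q = [[3,2],[2,1]]
Q^7 = (Q^3)²·Q = [[21,13],[13,8]]
Q^14 = (Q^7)² = [[610,377],[377,233]]
Q^29 = (Q^14)²·Q = [[751,537],[537,214]]
Q^58 = (Q^29)² = [[318,668],[668,419]]
Q^116 = (Q^58)² = [[589,156],[156,433]]
F_116 mod 769 = Q^116[0][1] = 156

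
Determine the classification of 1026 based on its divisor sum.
abundant

Proper divisors of 1026: sum = 1 + 2 + 3 + 6 + 9 + 18 + 19 + 27 + 38 + 54 + 57 + 114 + 171 + 342 + 513 = 1374
Since 1374 > 1026, 1026 is abundant.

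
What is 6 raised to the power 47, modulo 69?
9

Repeated squaring. Binary of 47 = 101111.
6^1 ≡ 6 (mod 69); 6^2 ≡ 36 (mod 69); 6^4 ≡ 54 (mod 69); 6^8 ≡ 18 (mod 69); 6^16 ≡ 48 (mod 69); 6^32 ≡ 27 (mod 69)
6^47 = 6^1 × 6^2 × 6^4 × 6^8 × 6^32 ≡ 9 (mod 69)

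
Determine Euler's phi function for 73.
72

73 = 73
φ(n) = n × ∏(1 - 1/p) for each prime p dividing n
φ(73) = 73 × (1 - 1/73) = 72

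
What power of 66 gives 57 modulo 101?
55

Baby-step giant-step with step n = ⌈√101⌉ = 11.
Baby steps 66^j mod 101 (j:value) for j=0..10: 0:1, 1:66, 2:13, 3:50, 4:68, 5:44, 6:76, 7:67, 8:79, 9:63, 10:17.
Giant-step multiplier: 66^(-11) ≡ 66^(100-11) = 66^89 ≡ 46 (mod 101).
Giant steps γ_i = 57·46^i mod 101: γ_0=57, γ_1=97, γ_2=18, γ_3=20, γ_4=11, γ_5=1 (in table at j=0).
x = i·n + j = 5·11 + 0 = 55.
Check: 66^55 ≡ 57 (mod 101).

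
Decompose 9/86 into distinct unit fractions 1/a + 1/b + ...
1/10 + 1/215

Greedy algorithm:
9/86: ceiling(86/9) = 10, use 1/10
1/215: ceiling(215/1) = 215, use 1/215
Result: 9/86 = 1/10 + 1/215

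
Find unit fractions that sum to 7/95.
1/14 + 1/444 + 1/295260

Greedy algorithm:
7/95: ceiling(95/7) = 14, use 1/14
3/1330: ceiling(1330/3) = 444, use 1/444
1/295260: ceiling(295260/1) = 295260, use 1/295260
Result: 7/95 = 1/14 + 1/444 + 1/295260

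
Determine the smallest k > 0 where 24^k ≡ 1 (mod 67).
11

67 is prime, so ord(24) divides φ(67) = 66.
Divisors of 66: 1, 2, 3, 6, 11, 22, 33, 66.
Repeated squaring: 24^1 ≡ 24, 24^2 ≡ 40, 24^4 ≡ 59, 24^8 ≡ 64, 24^16 ≡ 9, 24^32 ≡ 14, 24^64 ≡ 62 (mod 67).
Test 24^d mod 67 for each divisor d in increasing order:
24^1 ≡ 24
24^2 ≡ 40
24^3 = 24^2·24^1 ≡ 22
24^6 = 24^4·24^2 ≡ 15
24^11 = 24^8·24^2·24^1 ≡ 1  ← first divisor giving 1
The order is 11.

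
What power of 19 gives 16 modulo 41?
16

Baby-step giant-step with step n = ⌈√41⌉ = 7.
Baby steps 19^j mod 41 (j:value) for j=0..6: 0:1, 1:19, 2:33, 3:12, 4:23, 5:27, 6:21.
Giant-step multiplier: 19^(-7) ≡ 19^(40-7) = 19^33 ≡ 26 (mod 41).
Giant steps γ_i = 16·26^i mod 41: γ_0=16, γ_1=6, γ_2=33 (in table at j=2).
x = i·n + j = 2·7 + 2 = 16.
Check: 19^16 ≡ 16 (mod 41).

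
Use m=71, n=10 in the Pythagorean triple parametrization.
(4941, 1420, 5141)

Euclid's formula: a = m² - n², b = 2mn, c = m² + n²
m = 71, n = 10
a = 71² - 10² = 5041 - 100 = 4941
b = 2 × 71 × 10 = 1420
c = 71² + 10² = 5041 + 100 = 5141
Verification: 4941² + 1420² = 24413481 + 2016400 = 26429881 = 5141² ✓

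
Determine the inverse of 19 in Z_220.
139

gcd(19, 220) = 1, so the inverse exists.
Extended Euclidean algorithm on (220, 19):
220 = 11 × 19 + 11  ⟹  11 = (1)·220 + (-11)·19
19 = 1 × 11 + 8  ⟹  8 = (-1)·220 + (12)·19
11 = 1 × 8 + 3  ⟹  3 = (2)·220 + (-23)·19
8 = 2 × 3 + 2  ⟹  2 = (-5)·220 + (58)·19
3 = 1 × 2 + 1  ⟹  1 = (7)·220 + (-81)·19
So (-81)·19 ≡ 1 (mod 220), i.e. 19^(-1) ≡ -81 ≡ 139 (mod 220).
Check: 19 × 139 = 2641 ≡ 1 (mod 220)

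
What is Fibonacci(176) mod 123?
3

Matrix identity: Q^n = [[F_(n+1), F_n], [F_n, F_(n-1)]] with Q = [[1,1],[1,0]].
n = 176 = 10110000₂. Square-and-multiply, entries mod 123:
Q^1 = [[1,1],[1,0]]
Q^2 = (Q^1)² = [[2,1],[1,1]]
Q^5 = (Q^2)²·Q = [[8,5],[5,3]]
Q^11 = (Q^5)²·Q = [[21,89],[89,55]]
Q^22 = (Q^11)² = [[121,122],[122,122]]
Q^44 = (Q^22)² = [[5,3],[3,2]]
Q^88 = (Q^44)² = [[34,21],[21,13]]
Q^176 = (Q^88)² = [[121,3],[3,118]]
F_176 mod 123 = Q^176[0][1] = 3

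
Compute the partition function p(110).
607163746

p(n) counts ways to write n as a sum of positive integers (order ignored).
Euler's pentagonal recurrence: p(k) = p(k-1) + p(k-2) - p(k-5) - p(k-7) + p(k-12) + p(k-15) - ... (offsets j(3j∓1)/2, signs ++--, p(0)=1, p(<0)=0).
DP table for k = 0..109: p(0)=1, p(1)=1, p(2)=2, p(3)=3, p(4)=5, p(5)=7, p(6)=11, p(7)=15, p(8)=22, p(9)=30, p(10)=42, p(11)=56, p(12)=77, p(13)=101, p(14)=135, p(15)=176, p(16)=231, p(17)=297, p(18)=385, p(19)=490, p(20)=627, p(21)=792, p(22)=1002, p(23)=1255, p(24)=1575, p(25)=1958, p(26)=2436, p(27)=3010, p(28)=3718, p(29)=4565, p(30)=5604, p(31)=6842, p(32)=8349, p(33)=10143, p(34)=12310, p(35)=14883, p(36)=17977, p(37)=21637, p(38)=26015, p(39)=31185, p(40)=37338, p(41)=44583, p(42)=53174, p(43)=63261, p(44)=75175, p(45)=89134, p(46)=105558, p(47)=124754, p(48)=147273, p(49)=173525, p(50)=204226, p(51)=239943, p(52)=281589, p(53)=329931, p(54)=386155, p(55)=451276, p(56)=526823, p(57)=614154, p(58)=715220, p(59)=831820, p(60)=966467, p(61)=1121505, p(62)=1300156, p(63)=1505499, p(64)=1741630, p(65)=2012558, p(66)=2323520, p(67)=2679689, p(68)=3087735, p(69)=3554345, p(70)=4087968, p(71)=4697205, p(72)=5392783, p(73)=6185689, p(74)=7089500, p(75)=8118264, p(76)=9289091, p(77)=10619863, p(78)=12132164, p(79)=13848650, p(80)=15796476, p(81)=18004327, p(82)=20506255, p(83)=23338469, p(84)=26543660, p(85)=30167357, p(86)=34262962, p(87)=38887673, p(88)=44108109, p(89)=49995925, p(90)=56634173, p(91)=64112359, p(92)=72533807, p(93)=82010177, p(94)=92669720, p(95)=104651419, p(96)=118114304, p(97)=133230930, p(98)=150198136, p(99)=169229875, p(100)=190569292, p(101)=214481126, p(102)=241265379, p(103)=271248950, p(104)=304801365, p(105)=342325709, p(106)=384276336, p(107)=431149389, p(108)=483502844, p(109)=541946240.
Final step: p(110) = p(109) + p(108) - p(105) - p(103) + p(98) + p(95) - p(88) - p(84) + p(75) + p(70) - p(59) - p(53) + p(40) + p(33) - p(18) - p(10)
= 541946240 + 483502844 - 342325709 - 271248950 + 150198136 + 104651419 - 44108109 - 26543660 + 8118264 + 4087968 - 831820 - 329931 + 37338 + 10143 - 385 - 42
= 607163746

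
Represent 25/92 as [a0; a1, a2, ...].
[0; 3, 1, 2, 8]

Euclidean algorithm steps:
25 = 0 × 92 + 25
92 = 3 × 25 + 17
25 = 1 × 17 + 8
17 = 2 × 8 + 1
8 = 8 × 1 + 0
Continued fraction: [0; 3, 1, 2, 8]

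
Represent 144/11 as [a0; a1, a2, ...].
[13; 11]

Euclidean algorithm steps:
144 = 13 × 11 + 1
11 = 11 × 1 + 0
Continued fraction: [13; 11]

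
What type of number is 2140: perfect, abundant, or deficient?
abundant

Proper divisors of 2140: sum = 1 + 2 + 4 + 5 + 10 + 20 + 107 + 214 + 428 + 535 + 1070 = 2396
Since 2396 > 2140, 2140 is abundant.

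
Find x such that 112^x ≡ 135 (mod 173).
168

Baby-step giant-step with step n = ⌈√173⌉ = 14.
Baby steps 112^j mod 173 (j:value) for j=0..13: 0:1, 1:112, 2:88, 3:168, 4:132, 5:79, 6:25, 7:32, 8:124, 9:48, 10:13, 11:72, 12:106, 13:108.
Giant-step multiplier: 112^(-14) ≡ 112^(172-14) = 112^158 ≡ 37 (mod 173).
Giant steps γ_i = 135·37^i mod 173: γ_0=135, γ_1=151, γ_2=51, γ_3=157, γ_4=100, γ_5=67, γ_6=57, γ_7=33, γ_8=10, γ_9=24, γ_10=23, γ_11=159, γ_12=1 (in table at j=0).
x = i·n + j = 12·14 + 0 = 168.
Check: 112^168 ≡ 135 (mod 173).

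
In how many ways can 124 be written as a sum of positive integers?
2841940500

p(n) counts ways to write n as a sum of positive integers (order ignored).
Euler's pentagonal recurrence: p(k) = p(k-1) + p(k-2) - p(k-5) - p(k-7) + p(k-12) + p(k-15) - ... (offsets j(3j∓1)/2, signs ++--, p(0)=1, p(<0)=0).
DP table for k = 0..123: p(0)=1, p(1)=1, p(2)=2, p(3)=3, p(4)=5, p(5)=7, p(6)=11, p(7)=15, p(8)=22, p(9)=30, p(10)=42, p(11)=56, p(12)=77, p(13)=101, p(14)=135, p(15)=176, p(16)=231, p(17)=297, p(18)=385, p(19)=490, p(20)=627, p(21)=792, p(22)=1002, p(23)=1255, p(24)=1575, p(25)=1958, p(26)=2436, p(27)=3010, p(28)=3718, p(29)=4565, p(30)=5604, p(31)=6842, p(32)=8349, p(33)=10143, p(34)=12310, p(35)=14883, p(36)=17977, p(37)=21637, p(38)=26015, p(39)=31185, p(40)=37338, p(41)=44583, p(42)=53174, p(43)=63261, p(44)=75175, p(45)=89134, p(46)=105558, p(47)=124754, p(48)=147273, p(49)=173525, p(50)=204226, p(51)=239943, p(52)=281589, p(53)=329931, p(54)=386155, p(55)=451276, p(56)=526823, p(57)=614154, p(58)=715220, p(59)=831820, p(60)=966467, p(61)=1121505, p(62)=1300156, p(63)=1505499, p(64)=1741630, p(65)=2012558, p(66)=2323520, p(67)=2679689, p(68)=3087735, p(69)=3554345, p(70)=4087968, p(71)=4697205, p(72)=5392783, p(73)=6185689, p(74)=7089500, p(75)=8118264, p(76)=9289091, p(77)=10619863, p(78)=12132164, p(79)=13848650, p(80)=15796476, p(81)=18004327, p(82)=20506255, p(83)=23338469, p(84)=26543660, p(85)=30167357, p(86)=34262962, p(87)=38887673, p(88)=44108109, p(89)=49995925, p(90)=56634173, p(91)=64112359, p(92)=72533807, p(93)=82010177, p(94)=92669720, p(95)=104651419, p(96)=118114304, p(97)=133230930, p(98)=150198136, p(99)=169229875, p(100)=190569292, p(101)=214481126, p(102)=241265379, p(103)=271248950, p(104)=304801365, p(105)=342325709, p(106)=384276336, p(107)=431149389, p(108)=483502844, p(109)=541946240, p(110)=607163746, p(111)=679903203, p(112)=761002156, p(113)=851376628, p(114)=952050665, p(115)=1064144451, p(116)=1188908248, p(117)=1327710076, p(118)=1482074143, p(119)=1653668665, p(120)=1844349560, p(121)=2056148051, p(122)=2291320912, p(123)=2552338241.
Final step: p(124) = p(123) + p(122) - p(119) - p(117) + p(112) + p(109) - p(102) - p(98) + p(89) + p(84) - p(73) - p(67) + p(54) + p(47) - p(32) - p(24) + p(7)
= 2552338241 + 2291320912 - 1653668665 - 1327710076 + 761002156 + 541946240 - 241265379 - 150198136 + 49995925 + 26543660 - 6185689 - 2679689 + 386155 + 124754 - 8349 - 1575 + 15
= 2841940500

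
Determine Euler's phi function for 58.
28

58 = 2 × 29
φ(n) = n × ∏(1 - 1/p) for each prime p dividing n
φ(58) = 58 × (1 - 1/2) × (1 - 1/29) = 28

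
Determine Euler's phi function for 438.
144

438 = 2 × 3 × 73
φ(n) = n × ∏(1 - 1/p) for each prime p dividing n
φ(438) = 438 × (1 - 1/2) × (1 - 1/3) × (1 - 1/73) = 144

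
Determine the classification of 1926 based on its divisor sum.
abundant

Proper divisors of 1926: sum = 1 + 2 + 3 + 6 + 9 + 18 + 107 + 214 + 321 + 642 + 963 = 2286
Since 2286 > 1926, 1926 is abundant.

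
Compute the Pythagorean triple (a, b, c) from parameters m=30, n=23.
(371, 1380, 1429)

Euclid's formula: a = m² - n², b = 2mn, c = m² + n²
m = 30, n = 23
a = 30² - 23² = 900 - 529 = 371
b = 2 × 30 × 23 = 1380
c = 30² + 23² = 900 + 529 = 1429
Verification: 371² + 1380² = 137641 + 1904400 = 2042041 = 1429² ✓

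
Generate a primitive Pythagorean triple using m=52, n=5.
(2679, 520, 2729)

Euclid's formula: a = m² - n², b = 2mn, c = m² + n²
m = 52, n = 5
a = 52² - 5² = 2704 - 25 = 2679
b = 2 × 52 × 5 = 520
c = 52² + 5² = 2704 + 25 = 2729
Verification: 2679² + 520² = 7177041 + 270400 = 7447441 = 2729² ✓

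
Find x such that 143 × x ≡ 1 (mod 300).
107

gcd(143, 300) = 1, so the inverse exists.
Extended Euclidean algorithm on (300, 143):
300 = 2 × 143 + 14  ⟹  14 = (1)·300 + (-2)·143
143 = 10 × 14 + 3  ⟹  3 = (-10)·300 + (21)·143
14 = 4 × 3 + 2  ⟹  2 = (41)·300 + (-86)·143
3 = 1 × 2 + 1  ⟹  1 = (-51)·300 + (107)·143
So (107)·143 ≡ 1 (mod 300), i.e. 143^(-1) ≡ 107 (mod 300).
Check: 143 × 107 = 15301 ≡ 1 (mod 300)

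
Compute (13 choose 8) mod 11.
0

Using Lucas' theorem:
Write n=13 and k=8 in base 11:
n in base 11: [1, 2]
k in base 11: [0, 8]
C(13,8) mod 11 = ∏ C(n_i, k_i) mod 11
Digit binomials (mod 11): C(1,0) = 1; C(2,8) = 0 (k_i > n_i)
Product: 1 × 0 = 0 ≡ 0 (mod 11)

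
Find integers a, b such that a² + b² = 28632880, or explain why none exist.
Not possible

Factorization: 28632880 = 2^4 × 5 × 71^3
By Fermat: n is sum of two squares iff every prime p ≡ 3 (mod 4) appears to even power.
Prime(s) ≡ 3 (mod 4) with odd exponent: [(71, 3)]
Therefore 28632880 cannot be expressed as a² + b².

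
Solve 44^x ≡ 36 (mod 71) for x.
8

Baby-step giant-step with step n = ⌈√71⌉ = 9.
Baby steps 44^j mod 71 (j:value) for j=0..8: 0:1, 1:44, 2:19, 3:55, 4:6, 5:51, 6:43, 7:46, 8:36.
h = 36 is already in the table at j=8, so x = 8.
Check: 44^8 ≡ 36 (mod 71).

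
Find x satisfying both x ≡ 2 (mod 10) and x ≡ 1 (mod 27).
82

Using Chinese Remainder Theorem:
M = 10 × 27 = 270
M1 = 27, M2 = 10
y1 = 27^(-1) mod 10 = 3
y2 = 10^(-1) mod 27 = 19
x = (2×27×3 + 1×10×19) mod 270 = 82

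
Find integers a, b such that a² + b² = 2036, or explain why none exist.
10² + 44² (a=10, b=44)

Factorization: 2036 = 2^2 × 509
By Fermat: n is sum of two squares iff every prime p ≡ 3 (mod 4) appears to even power.
All primes ≡ 3 (mod 4) appear to even power.
Search a = 0, 1, 2, … for 2036 - a² a perfect square: first hit at a = 10: 2036 - 100 = 1936 = 44².
2036 = 10² + 44² = 100 + 1936 ✓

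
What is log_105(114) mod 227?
211

Baby-step giant-step with step n = ⌈√227⌉ = 16.
Baby steps 105^j mod 227 (j:value) for j=0..15: 0:1, 1:105, 2:129, 3:152, 4:70, 5:86, 6:177, 7:198, 8:133, 9:118, 10:132, 11:13, 12:3, 13:88, 14:160, 15:2.
Giant-step multiplier: 105^(-16) ≡ 105^(226-16) = 105^210 ≡ 40 (mod 227).
Giant steps γ_i = 114·40^i mod 227: γ_0=114, γ_1=20, γ_2=119, γ_3=220, γ_4=174, γ_5=150, γ_6=98, γ_7=61, γ_8=170, γ_9=217, γ_10=54, γ_11=117, γ_12=140, γ_13=152 (in table at j=3).
x = i·n + j = 13·16 + 3 = 211.
Check: 105^211 ≡ 114 (mod 227).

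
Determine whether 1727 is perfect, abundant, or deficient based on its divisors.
deficient

Proper divisors of 1727: sum = 1 + 11 + 157 = 169
Since 169 < 1727, 1727 is deficient.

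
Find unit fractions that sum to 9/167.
1/19 + 1/794 + 1/839788 + 1/1057864987628

Greedy algorithm:
9/167: ceiling(167/9) = 19, use 1/19
4/3173: ceiling(3173/4) = 794, use 1/794
3/2519362: ceiling(2519362/3) = 839788, use 1/839788
1/1057864987628: ceiling(1057864987628/1) = 1057864987628, use 1/1057864987628
Result: 9/167 = 1/19 + 1/794 + 1/839788 + 1/1057864987628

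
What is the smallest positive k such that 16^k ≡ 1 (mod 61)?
15

61 is prime, so ord(16) divides φ(61) = 60.
Divisors of 60: 1, 2, 3, 4, 5, 6, 10, 12, 15, 20, 30, 60.
Repeated squaring: 16^1 ≡ 16, 16^2 ≡ 12, 16^4 ≡ 22, 16^8 ≡ 57, 16^16 ≡ 16, 16^32 ≡ 12 (mod 61).
Test 16^d mod 61 for each divisor d in increasing order:
16^1 ≡ 16
16^2 ≡ 12
16^3 = 16^2·16^1 ≡ 9
16^4 ≡ 22
16^5 = 16^4·16^1 ≡ 47
16^6 = 16^4·16^2 ≡ 20
16^10 = 16^8·16^2 ≡ 13
16^12 = 16^8·16^4 ≡ 34
16^15 = 16^8·16^4·16^2·16^1 ≡ 1  ← first divisor giving 1
The order is 15.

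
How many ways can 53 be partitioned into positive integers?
329931

p(n) counts ways to write n as a sum of positive integers (order ignored).
Euler's pentagonal recurrence: p(k) = p(k-1) + p(k-2) - p(k-5) - p(k-7) + p(k-12) + p(k-15) - ... (offsets j(3j∓1)/2, signs ++--, p(0)=1, p(<0)=0).
DP table for k = 0..52: p(0)=1, p(1)=1, p(2)=2, p(3)=3, p(4)=5, p(5)=7, p(6)=11, p(7)=15, p(8)=22, p(9)=30, p(10)=42, p(11)=56, p(12)=77, p(13)=101, p(14)=135, p(15)=176, p(16)=231, p(17)=297, p(18)=385, p(19)=490, p(20)=627, p(21)=792, p(22)=1002, p(23)=1255, p(24)=1575, p(25)=1958, p(26)=2436, p(27)=3010, p(28)=3718, p(29)=4565, p(30)=5604, p(31)=6842, p(32)=8349, p(33)=10143, p(34)=12310, p(35)=14883, p(36)=17977, p(37)=21637, p(38)=26015, p(39)=31185, p(40)=37338, p(41)=44583, p(42)=53174, p(43)=63261, p(44)=75175, p(45)=89134, p(46)=105558, p(47)=124754, p(48)=147273, p(49)=173525, p(50)=204226, p(51)=239943, p(52)=281589.
Final step: p(53) = p(52) + p(51) - p(48) - p(46) + p(41) + p(38) - p(31) - p(27) + p(18) + p(13) - p(2)
= 281589 + 239943 - 147273 - 105558 + 44583 + 26015 - 6842 - 3010 + 385 + 101 - 2
= 329931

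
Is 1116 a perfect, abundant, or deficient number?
abundant

Proper divisors of 1116: sum = 1 + 2 + 3 + 4 + 6 + 9 + 12 + 18 + ... + 186 + 279 + 372 + 558 (17 divisors) = 1796
Since 1796 > 1116, 1116 is abundant.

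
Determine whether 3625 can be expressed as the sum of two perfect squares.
5² + 60² (a=5, b=60)

Factorization: 3625 = 5^3 × 29
By Fermat: n is sum of two squares iff every prime p ≡ 3 (mod 4) appears to even power.
All primes ≡ 3 (mod 4) appear to even power.
Search a = 0, 1, 2, … for 3625 - a² a perfect square: first hit at a = 5: 3625 - 25 = 3600 = 60².
3625 = 5² + 60² = 25 + 3600 ✓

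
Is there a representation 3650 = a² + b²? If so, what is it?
13² + 59² (a=13, b=59)

Factorization: 3650 = 2 × 5^2 × 73
By Fermat: n is sum of two squares iff every prime p ≡ 3 (mod 4) appears to even power.
All primes ≡ 3 (mod 4) appear to even power.
Search a = 0, 1, 2, … for 3650 - a² a perfect square: first hit at a = 13: 3650 - 169 = 3481 = 59².
3650 = 13² + 59² = 169 + 3481 ✓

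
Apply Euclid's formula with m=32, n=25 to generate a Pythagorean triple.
(399, 1600, 1649)

Euclid's formula: a = m² - n², b = 2mn, c = m² + n²
m = 32, n = 25
a = 32² - 25² = 1024 - 625 = 399
b = 2 × 32 × 25 = 1600
c = 32² + 25² = 1024 + 625 = 1649
Verification: 399² + 1600² = 159201 + 2560000 = 2719201 = 1649² ✓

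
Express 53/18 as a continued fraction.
[2; 1, 17]

Euclidean algorithm steps:
53 = 2 × 18 + 17
18 = 1 × 17 + 1
17 = 17 × 1 + 0
Continued fraction: [2; 1, 17]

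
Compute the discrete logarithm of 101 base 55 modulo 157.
60

Baby-step giant-step with step n = ⌈√157⌉ = 13.
Baby steps 55^j mod 157 (j:value) for j=0..12: 0:1, 1:55, 2:42, 3:112, 4:37, 5:151, 6:141, 7:62, 8:113, 9:92, 10:36, 11:96, 12:99.
Giant-step multiplier: 55^(-13) ≡ 55^(156-13) = 55^143 ≡ 135 (mod 157).
Giant steps γ_i = 101·135^i mod 157: γ_0=101, γ_1=133, γ_2=57, γ_3=2, γ_4=113 (in table at j=8).
x = i·n + j = 4·13 + 8 = 60.
Check: 55^60 ≡ 101 (mod 157).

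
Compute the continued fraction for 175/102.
[1; 1, 2, 1, 1, 14]

Euclidean algorithm steps:
175 = 1 × 102 + 73
102 = 1 × 73 + 29
73 = 2 × 29 + 15
29 = 1 × 15 + 14
15 = 1 × 14 + 1
14 = 14 × 1 + 0
Continued fraction: [1; 1, 2, 1, 1, 14]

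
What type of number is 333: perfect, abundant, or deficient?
deficient

Proper divisors of 333: sum = 1 + 3 + 9 + 37 + 111 = 161
Since 161 < 333, 333 is deficient.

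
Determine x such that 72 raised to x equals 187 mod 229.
198

Baby-step giant-step with step n = ⌈√229⌉ = 16.
Baby steps 72^j mod 229 (j:value) for j=0..15: 0:1, 1:72, 2:146, 3:207, 4:19, 5:223, 6:26, 7:40, 8:132, 9:115, 10:36, 11:73, 12:218, 13:124, 14:226, 15:13.
Giant-step multiplier: 72^(-16) ≡ 72^(228-16) = 72^212 ≡ 126 (mod 229).
Giant steps γ_i = 187·126^i mod 229: γ_0=187, γ_1=204, γ_2=56, γ_3=186, γ_4=78, γ_5=210, γ_6=125, γ_7=178, γ_8=215, γ_9=68, γ_10=95, γ_11=62, γ_12=26 (in table at j=6).
x = i·n + j = 12·16 + 6 = 198.
Check: 72^198 ≡ 187 (mod 229).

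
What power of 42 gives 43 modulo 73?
21

Baby-step giant-step with step n = ⌈√73⌉ = 9.
Baby steps 42^j mod 73 (j:value) for j=0..8: 0:1, 1:42, 2:12, 3:66, 4:71, 5:62, 6:49, 7:14, 8:4.
Giant-step multiplier: 42^(-9) ≡ 42^(72-9) = 42^63 ≡ 10 (mod 73).
Giant steps γ_i = 43·10^i mod 73: γ_0=43, γ_1=65, γ_2=66 (in table at j=3).
x = i·n + j = 2·9 + 3 = 21.
Check: 42^21 ≡ 43 (mod 73).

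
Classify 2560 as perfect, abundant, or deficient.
abundant

Proper divisors of 2560: sum = 1 + 2 + 4 + 5 + 8 + 10 + 16 + 20 + ... + 320 + 512 + 640 + 1280 (19 divisors) = 3578
Since 3578 > 2560, 2560 is abundant.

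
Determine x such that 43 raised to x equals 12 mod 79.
75

Baby-step giant-step with step n = ⌈√79⌉ = 9.
Baby steps 43^j mod 79 (j:value) for j=0..8: 0:1, 1:43, 2:32, 3:33, 4:76, 5:29, 6:62, 7:59, 8:9.
Giant-step multiplier: 43^(-9) ≡ 43^(78-9) = 43^69 ≡ 69 (mod 79).
Giant steps γ_i = 12·69^i mod 79: γ_0=12, γ_1=38, γ_2=15, γ_3=8, γ_4=78, γ_5=10, γ_6=58, γ_7=52, γ_8=33 (in table at j=3).
x = i·n + j = 8·9 + 3 = 75.
Check: 43^75 ≡ 12 (mod 79).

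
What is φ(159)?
104

159 = 3 × 53
φ(n) = n × ∏(1 - 1/p) for each prime p dividing n
φ(159) = 159 × (1 - 1/3) × (1 - 1/53) = 104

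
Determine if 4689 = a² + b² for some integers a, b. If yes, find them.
33² + 60² (a=33, b=60)

Factorization: 4689 = 3^2 × 521
By Fermat: n is sum of two squares iff every prime p ≡ 3 (mod 4) appears to even power.
All primes ≡ 3 (mod 4) appear to even power.
Search a = 0, 1, 2, … for 4689 - a² a perfect square: first hit at a = 33: 4689 - 1089 = 3600 = 60².
4689 = 33² + 60² = 1089 + 3600 ✓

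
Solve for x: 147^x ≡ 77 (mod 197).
7

Baby-step giant-step with step n = ⌈√197⌉ = 15.
Baby steps 147^j mod 197 (j:value) for j=0..14: 0:1, 1:147, 2:136, 3:95, 4:175, 5:115, 6:160, 7:77, 8:90, 9:31, 10:26, 11:79, 12:187, 13:106, 14:19.
h = 77 is already in the table at j=7, so x = 7.
Check: 147^7 ≡ 77 (mod 197).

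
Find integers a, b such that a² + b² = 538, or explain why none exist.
3² + 23² (a=3, b=23)

Factorization: 538 = 2 × 269
By Fermat: n is sum of two squares iff every prime p ≡ 3 (mod 4) appears to even power.
All primes ≡ 3 (mod 4) appear to even power.
Search a = 0, 1, 2, … for 538 - a² a perfect square: first hit at a = 3: 538 - 9 = 529 = 23².
538 = 3² + 23² = 9 + 529 ✓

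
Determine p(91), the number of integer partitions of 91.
64112359

p(n) counts ways to write n as a sum of positive integers (order ignored).
Euler's pentagonal recurrence: p(k) = p(k-1) + p(k-2) - p(k-5) - p(k-7) + p(k-12) + p(k-15) - ... (offsets j(3j∓1)/2, signs ++--, p(0)=1, p(<0)=0).
DP table for k = 0..90: p(0)=1, p(1)=1, p(2)=2, p(3)=3, p(4)=5, p(5)=7, p(6)=11, p(7)=15, p(8)=22, p(9)=30, p(10)=42, p(11)=56, p(12)=77, p(13)=101, p(14)=135, p(15)=176, p(16)=231, p(17)=297, p(18)=385, p(19)=490, p(20)=627, p(21)=792, p(22)=1002, p(23)=1255, p(24)=1575, p(25)=1958, p(26)=2436, p(27)=3010, p(28)=3718, p(29)=4565, p(30)=5604, p(31)=6842, p(32)=8349, p(33)=10143, p(34)=12310, p(35)=14883, p(36)=17977, p(37)=21637, p(38)=26015, p(39)=31185, p(40)=37338, p(41)=44583, p(42)=53174, p(43)=63261, p(44)=75175, p(45)=89134, p(46)=105558, p(47)=124754, p(48)=147273, p(49)=173525, p(50)=204226, p(51)=239943, p(52)=281589, p(53)=329931, p(54)=386155, p(55)=451276, p(56)=526823, p(57)=614154, p(58)=715220, p(59)=831820, p(60)=966467, p(61)=1121505, p(62)=1300156, p(63)=1505499, p(64)=1741630, p(65)=2012558, p(66)=2323520, p(67)=2679689, p(68)=3087735, p(69)=3554345, p(70)=4087968, p(71)=4697205, p(72)=5392783, p(73)=6185689, p(74)=7089500, p(75)=8118264, p(76)=9289091, p(77)=10619863, p(78)=12132164, p(79)=13848650, p(80)=15796476, p(81)=18004327, p(82)=20506255, p(83)=23338469, p(84)=26543660, p(85)=30167357, p(86)=34262962, p(87)=38887673, p(88)=44108109, p(89)=49995925, p(90)=56634173.
Final step: p(91) = p(90) + p(89) - p(86) - p(84) + p(79) + p(76) - p(69) - p(65) + p(56) + p(51) - p(40) - p(34) + p(21) + p(14)
= 56634173 + 49995925 - 34262962 - 26543660 + 13848650 + 9289091 - 3554345 - 2012558 + 526823 + 239943 - 37338 - 12310 + 792 + 135
= 64112359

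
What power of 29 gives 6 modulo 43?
14

Baby-step giant-step with step n = ⌈√43⌉ = 7.
Baby steps 29^j mod 43 (j:value) for j=0..6: 0:1, 1:29, 2:24, 3:8, 4:17, 5:20, 6:21.
Giant-step multiplier: 29^(-7) ≡ 29^(42-7) = 29^35 ≡ 37 (mod 43).
Giant steps γ_i = 6·37^i mod 43: γ_0=6, γ_1=7, γ_2=1 (in table at j=0).
x = i·n + j = 2·7 + 0 = 14.
Check: 29^14 ≡ 6 (mod 43).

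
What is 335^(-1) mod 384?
47

gcd(335, 384) = 1, so the inverse exists.
Extended Euclidean algorithm on (384, 335):
384 = 1 × 335 + 49  ⟹  49 = (1)·384 + (-1)·335
335 = 6 × 49 + 41  ⟹  41 = (-6)·384 + (7)·335
49 = 1 × 41 + 8  ⟹  8 = (7)·384 + (-8)·335
41 = 5 × 8 + 1  ⟹  1 = (-41)·384 + (47)·335
So (47)·335 ≡ 1 (mod 384), i.e. 335^(-1) ≡ 47 (mod 384).
Check: 335 × 47 = 15745 ≡ 1 (mod 384)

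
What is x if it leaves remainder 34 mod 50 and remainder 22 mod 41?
1334

Using Chinese Remainder Theorem:
M = 50 × 41 = 2050
M1 = 41, M2 = 50
y1 = 41^(-1) mod 50 = 11
y2 = 50^(-1) mod 41 = 32
x = (34×41×11 + 22×50×32) mod 2050 = 1334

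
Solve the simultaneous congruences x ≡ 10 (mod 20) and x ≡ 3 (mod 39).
510

Using Chinese Remainder Theorem:
M = 20 × 39 = 780
M1 = 39, M2 = 20
y1 = 39^(-1) mod 20 = 19
y2 = 20^(-1) mod 39 = 2
x = (10×39×19 + 3×20×2) mod 780 = 510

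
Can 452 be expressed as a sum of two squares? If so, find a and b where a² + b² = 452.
14² + 16² (a=14, b=16)

Factorization: 452 = 2^2 × 113
By Fermat: n is sum of two squares iff every prime p ≡ 3 (mod 4) appears to even power.
All primes ≡ 3 (mod 4) appear to even power.
Search a = 0, 1, 2, … for 452 - a² a perfect square: first hit at a = 14: 452 - 196 = 256 = 16².
452 = 14² + 16² = 196 + 256 ✓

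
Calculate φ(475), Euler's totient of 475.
360

475 = 5^2 × 19
φ(n) = n × ∏(1 - 1/p) for each prime p dividing n
φ(475) = 475 × (1 - 1/5) × (1 - 1/19) = 360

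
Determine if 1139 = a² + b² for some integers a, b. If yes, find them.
Not possible

Factorization: 1139 = 17 × 67
By Fermat: n is sum of two squares iff every prime p ≡ 3 (mod 4) appears to even power.
Prime(s) ≡ 3 (mod 4) with odd exponent: [(67, 1)]
Therefore 1139 cannot be expressed as a² + b².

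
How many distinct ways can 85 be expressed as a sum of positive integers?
30167357

p(n) counts ways to write n as a sum of positive integers (order ignored).
Euler's pentagonal recurrence: p(k) = p(k-1) + p(k-2) - p(k-5) - p(k-7) + p(k-12) + p(k-15) - ... (offsets j(3j∓1)/2, signs ++--, p(0)=1, p(<0)=0).
DP table for k = 0..84: p(0)=1, p(1)=1, p(2)=2, p(3)=3, p(4)=5, p(5)=7, p(6)=11, p(7)=15, p(8)=22, p(9)=30, p(10)=42, p(11)=56, p(12)=77, p(13)=101, p(14)=135, p(15)=176, p(16)=231, p(17)=297, p(18)=385, p(19)=490, p(20)=627, p(21)=792, p(22)=1002, p(23)=1255, p(24)=1575, p(25)=1958, p(26)=2436, p(27)=3010, p(28)=3718, p(29)=4565, p(30)=5604, p(31)=6842, p(32)=8349, p(33)=10143, p(34)=12310, p(35)=14883, p(36)=17977, p(37)=21637, p(38)=26015, p(39)=31185, p(40)=37338, p(41)=44583, p(42)=53174, p(43)=63261, p(44)=75175, p(45)=89134, p(46)=105558, p(47)=124754, p(48)=147273, p(49)=173525, p(50)=204226, p(51)=239943, p(52)=281589, p(53)=329931, p(54)=386155, p(55)=451276, p(56)=526823, p(57)=614154, p(58)=715220, p(59)=831820, p(60)=966467, p(61)=1121505, p(62)=1300156, p(63)=1505499, p(64)=1741630, p(65)=2012558, p(66)=2323520, p(67)=2679689, p(68)=3087735, p(69)=3554345, p(70)=4087968, p(71)=4697205, p(72)=5392783, p(73)=6185689, p(74)=7089500, p(75)=8118264, p(76)=9289091, p(77)=10619863, p(78)=12132164, p(79)=13848650, p(80)=15796476, p(81)=18004327, p(82)=20506255, p(83)=23338469, p(84)=26543660.
Final step: p(85) = p(84) + p(83) - p(80) - p(78) + p(73) + p(70) - p(63) - p(59) + p(50) + p(45) - p(34) - p(28) + p(15) + p(8)
= 26543660 + 23338469 - 15796476 - 12132164 + 6185689 + 4087968 - 1505499 - 831820 + 204226 + 89134 - 12310 - 3718 + 176 + 22
= 30167357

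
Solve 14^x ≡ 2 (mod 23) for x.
20

Baby-step giant-step with step n = ⌈√23⌉ = 5.
Baby steps 14^j mod 23 (j:value) for j=0..4: 0:1, 1:14, 2:12, 3:7, 4:6.
Giant-step multiplier: 14^(-5) ≡ 14^(22-5) = 14^17 ≡ 20 (mod 23).
Giant steps γ_i = 2·20^i mod 23: γ_0=2, γ_1=17, γ_2=18, γ_3=15, γ_4=1 (in table at j=0).
x = i·n + j = 4·5 + 0 = 20.
Check: 14^20 ≡ 2 (mod 23).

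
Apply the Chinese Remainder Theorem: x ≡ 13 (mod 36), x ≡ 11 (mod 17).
589

Using Chinese Remainder Theorem:
M = 36 × 17 = 612
M1 = 17, M2 = 36
y1 = 17^(-1) mod 36 = 17
y2 = 36^(-1) mod 17 = 9
x = (13×17×17 + 11×36×9) mod 612 = 589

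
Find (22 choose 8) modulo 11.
0

Using Lucas' theorem:
Write n=22 and k=8 in base 11:
n in base 11: [2, 0]
k in base 11: [0, 8]
C(22,8) mod 11 = ∏ C(n_i, k_i) mod 11
Digit binomials (mod 11): C(2,0) = 1; C(0,8) = 0 (k_i > n_i)
Product: 1 × 0 = 0 ≡ 0 (mod 11)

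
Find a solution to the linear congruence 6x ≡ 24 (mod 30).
x ≡ 4 (mod 5)

gcd(6, 30) = 6, which divides 24, so solutions exist.
Divide through by 6: x ≡ 4 (mod 5).
The coefficient of x is now 1, so x ≡ 4 (mod 5).
Check: 6 × 4 = 24 ≡ 24 (mod 30).
x ≡ 4 (mod 5), giving 6 solutions mod 30.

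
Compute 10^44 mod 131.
15

Repeated squaring. Binary of 44 = 101100.
10^1 ≡ 10 (mod 131); 10^2 ≡ 100 (mod 131); 10^4 ≡ 44 (mod 131); 10^8 ≡ 102 (mod 131); 10^16 ≡ 55 (mod 131); 10^32 ≡ 12 (mod 131)
10^44 = 10^4 × 10^8 × 10^32 ≡ 15 (mod 131)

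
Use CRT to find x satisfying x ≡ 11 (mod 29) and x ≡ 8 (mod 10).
98

Using Chinese Remainder Theorem:
M = 29 × 10 = 290
M1 = 10, M2 = 29
y1 = 10^(-1) mod 29 = 3
y2 = 29^(-1) mod 10 = 9
x = (11×10×3 + 8×29×9) mod 290 = 98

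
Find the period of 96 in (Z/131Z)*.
130

131 is prime, so ord(96) divides φ(131) = 130.
Divisors of 130: 1, 2, 5, 10, 13, 26, 65, 130.
Repeated squaring: 96^1 ≡ 96, 96^2 ≡ 46, 96^4 ≡ 20, 96^8 ≡ 7, 96^16 ≡ 49, 96^32 ≡ 43, 96^64 ≡ 15, 96^128 ≡ 94 (mod 131).
Test 96^d mod 131 for each divisor d in increasing order:
96^1 ≡ 96
96^2 ≡ 46
96^5 = 96^4·96^1 ≡ 86
96^10 = 96^8·96^2 ≡ 60
96^13 = 96^8·96^4·96^1 ≡ 78
96^26 = 96^16·96^8·96^2 ≡ 58
96^65 = 96^64·96^1 ≡ 130
96^130 = 96^128·96^2 ≡ 1  ← first divisor giving 1
The order is 130.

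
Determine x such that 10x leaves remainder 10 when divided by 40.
x ≡ 1 (mod 4)

gcd(10, 40) = 10, which divides 10, so solutions exist.
Divide through by 10: x ≡ 1 (mod 4).
The coefficient of x is now 1, so x ≡ 1 (mod 4).
Check: 10 × 1 = 10 ≡ 10 (mod 40).
x ≡ 1 (mod 4), giving 10 solutions mod 40.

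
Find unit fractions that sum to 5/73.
1/15 + 1/548 + 1/600060

Greedy algorithm:
5/73: ceiling(73/5) = 15, use 1/15
2/1095: ceiling(1095/2) = 548, use 1/548
1/600060: ceiling(600060/1) = 600060, use 1/600060
Result: 5/73 = 1/15 + 1/548 + 1/600060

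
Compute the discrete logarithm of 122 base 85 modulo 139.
86

Baby-step giant-step with step n = ⌈√139⌉ = 12.
Baby steps 85^j mod 139 (j:value) for j=0..11: 0:1, 1:85, 2:136, 3:23, 4:9, 5:70, 6:112, 7:68, 8:81, 9:74, 10:35, 11:56.
Giant-step multiplier: 85^(-12) ≡ 85^(138-12) = 85^126 ≡ 45 (mod 139).
Giant steps γ_i = 122·45^i mod 139: γ_0=122, γ_1=69, γ_2=47, γ_3=30, γ_4=99, γ_5=7, γ_6=37, γ_7=136 (in table at j=2).
x = i·n + j = 7·12 + 2 = 86.
Check: 85^86 ≡ 122 (mod 139).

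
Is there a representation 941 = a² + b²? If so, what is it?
10² + 29² (a=10, b=29)

Factorization: 941 = 941
By Fermat: n is sum of two squares iff every prime p ≡ 3 (mod 4) appears to even power.
All primes ≡ 3 (mod 4) appear to even power.
Search a = 0, 1, 2, … for 941 - a² a perfect square: first hit at a = 10: 941 - 100 = 841 = 29².
941 = 10² + 29² = 100 + 841 ✓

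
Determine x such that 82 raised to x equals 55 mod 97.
33

Baby-step giant-step with step n = ⌈√97⌉ = 10.
Baby steps 82^j mod 97 (j:value) for j=0..9: 0:1, 1:82, 2:31, 3:20, 4:88, 5:38, 6:12, 7:14, 8:81, 9:46.
Giant-step multiplier: 82^(-10) ≡ 82^(96-10) = 82^86 ≡ 44 (mod 97).
Giant steps γ_i = 55·44^i mod 97: γ_0=55, γ_1=92, γ_2=71, γ_3=20 (in table at j=3).
x = i·n + j = 3·10 + 3 = 33.
Check: 82^33 ≡ 55 (mod 97).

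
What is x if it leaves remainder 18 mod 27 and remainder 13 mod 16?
45

Using Chinese Remainder Theorem:
M = 27 × 16 = 432
M1 = 16, M2 = 27
y1 = 16^(-1) mod 27 = 22
y2 = 27^(-1) mod 16 = 3
x = (18×16×22 + 13×27×3) mod 432 = 45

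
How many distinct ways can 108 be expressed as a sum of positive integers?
483502844

p(n) counts ways to write n as a sum of positive integers (order ignored).
Euler's pentagonal recurrence: p(k) = p(k-1) + p(k-2) - p(k-5) - p(k-7) + p(k-12) + p(k-15) - ... (offsets j(3j∓1)/2, signs ++--, p(0)=1, p(<0)=0).
DP table for k = 0..107: p(0)=1, p(1)=1, p(2)=2, p(3)=3, p(4)=5, p(5)=7, p(6)=11, p(7)=15, p(8)=22, p(9)=30, p(10)=42, p(11)=56, p(12)=77, p(13)=101, p(14)=135, p(15)=176, p(16)=231, p(17)=297, p(18)=385, p(19)=490, p(20)=627, p(21)=792, p(22)=1002, p(23)=1255, p(24)=1575, p(25)=1958, p(26)=2436, p(27)=3010, p(28)=3718, p(29)=4565, p(30)=5604, p(31)=6842, p(32)=8349, p(33)=10143, p(34)=12310, p(35)=14883, p(36)=17977, p(37)=21637, p(38)=26015, p(39)=31185, p(40)=37338, p(41)=44583, p(42)=53174, p(43)=63261, p(44)=75175, p(45)=89134, p(46)=105558, p(47)=124754, p(48)=147273, p(49)=173525, p(50)=204226, p(51)=239943, p(52)=281589, p(53)=329931, p(54)=386155, p(55)=451276, p(56)=526823, p(57)=614154, p(58)=715220, p(59)=831820, p(60)=966467, p(61)=1121505, p(62)=1300156, p(63)=1505499, p(64)=1741630, p(65)=2012558, p(66)=2323520, p(67)=2679689, p(68)=3087735, p(69)=3554345, p(70)=4087968, p(71)=4697205, p(72)=5392783, p(73)=6185689, p(74)=7089500, p(75)=8118264, p(76)=9289091, p(77)=10619863, p(78)=12132164, p(79)=13848650, p(80)=15796476, p(81)=18004327, p(82)=20506255, p(83)=23338469, p(84)=26543660, p(85)=30167357, p(86)=34262962, p(87)=38887673, p(88)=44108109, p(89)=49995925, p(90)=56634173, p(91)=64112359, p(92)=72533807, p(93)=82010177, p(94)=92669720, p(95)=104651419, p(96)=118114304, p(97)=133230930, p(98)=150198136, p(99)=169229875, p(100)=190569292, p(101)=214481126, p(102)=241265379, p(103)=271248950, p(104)=304801365, p(105)=342325709, p(106)=384276336, p(107)=431149389.
Final step: p(108) = p(107) + p(106) - p(103) - p(101) + p(96) + p(93) - p(86) - p(82) + p(73) + p(68) - p(57) - p(51) + p(38) + p(31) - p(16) - p(8)
= 431149389 + 384276336 - 271248950 - 214481126 + 118114304 + 82010177 - 34262962 - 20506255 + 6185689 + 3087735 - 614154 - 239943 + 26015 + 6842 - 231 - 22
= 483502844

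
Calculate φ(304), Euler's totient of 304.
144

304 = 2^4 × 19
φ(n) = n × ∏(1 - 1/p) for each prime p dividing n
φ(304) = 304 × (1 - 1/2) × (1 - 1/19) = 144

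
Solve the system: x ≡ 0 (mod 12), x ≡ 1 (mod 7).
36

Using Chinese Remainder Theorem:
M = 12 × 7 = 84
M1 = 7, M2 = 12
y1 = 7^(-1) mod 12 = 7
y2 = 12^(-1) mod 7 = 3
x = (0×7×7 + 1×12×3) mod 84 = 36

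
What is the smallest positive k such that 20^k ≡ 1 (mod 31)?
15

31 is prime, so ord(20) divides φ(31) = 30.
Divisors of 30: 1, 2, 3, 5, 6, 10, 15, 30.
Repeated squaring: 20^1 ≡ 20, 20^2 ≡ 28, 20^4 ≡ 9, 20^8 ≡ 19, 20^16 ≡ 20 (mod 31).
Test 20^d mod 31 for each divisor d in increasing order:
20^1 ≡ 20
20^2 ≡ 28
20^3 = 20^2·20^1 ≡ 2
20^5 = 20^4·20^1 ≡ 25
20^6 = 20^4·20^2 ≡ 4
20^10 = 20^8·20^2 ≡ 5
20^15 = 20^8·20^4·20^2·20^1 ≡ 1  ← first divisor giving 1
The order is 15.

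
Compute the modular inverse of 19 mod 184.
155

gcd(19, 184) = 1, so the inverse exists.
Extended Euclidean algorithm on (184, 19):
184 = 9 × 19 + 13  ⟹  13 = (1)·184 + (-9)·19
19 = 1 × 13 + 6  ⟹  6 = (-1)·184 + (10)·19
13 = 2 × 6 + 1  ⟹  1 = (3)·184 + (-29)·19
So (-29)·19 ≡ 1 (mod 184), i.e. 19^(-1) ≡ -29 ≡ 155 (mod 184).
Check: 19 × 155 = 2945 ≡ 1 (mod 184)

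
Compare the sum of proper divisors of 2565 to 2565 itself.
deficient

Proper divisors of 2565: sum = 1 + 3 + 5 + 9 + 15 + 19 + 27 + 45 + 57 + 95 + 135 + 171 + 285 + 513 + 855 = 2235
Since 2235 < 2565, 2565 is deficient.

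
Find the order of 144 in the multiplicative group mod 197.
98

197 is prime, so ord(144) divides φ(197) = 196.
Divisors of 196: 1, 2, 4, 7, 14, 28, 49, 98, 196.
Repeated squaring: 144^1 ≡ 144, 144^2 ≡ 51, 144^4 ≡ 40, 144^8 ≡ 24, 144^16 ≡ 182, 144^32 ≡ 28, 144^64 ≡ 193, 144^128 ≡ 16 (mod 197).
Test 144^d mod 197 for each divisor d in increasing order:
144^1 ≡ 144
144^2 ≡ 51
144^4 ≡ 40
144^7 = 144^4·144^2·144^1 ≡ 33
144^14 = 144^8·144^4·144^2 ≡ 104
144^28 = 144^16·144^8·144^4 ≡ 178
144^49 = 144^32·144^16·144^1 ≡ 196
144^98 = 144^64·144^32·144^2 ≡ 1  ← first divisor giving 1
The order is 98.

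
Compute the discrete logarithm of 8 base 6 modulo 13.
3

Baby-step giant-step with step n = ⌈√13⌉ = 4.
Baby steps 6^j mod 13 (j:value) for j=0..3: 0:1, 1:6, 2:10, 3:8.
h = 8 is already in the table at j=3, so x = 3.
Check: 6^3 ≡ 8 (mod 13).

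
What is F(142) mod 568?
143

Matrix identity: Q^n = [[F_(n+1), F_n], [F_n, F_(n-1)]] with Q = [[1,1],[1,0]].
n = 142 = 10001110₂. Square-and-multiply, entries mod 568:
Q^1 = [[1,1],[1,0]]
Q^2 = (Q^1)² = [[2,1],[1,1]]
Q^4 = (Q^2)² = [[5,3],[3,2]]
Q^8 = (Q^4)² = [[34,21],[21,13]]
Q^17 = (Q^8)²·Q = [[312,461],[461,419]]
Q^35 = (Q^17)²·Q = [[472,305],[305,167]]
Q^71 = (Q^35)²·Q = [[72,1],[1,71]]
Q^142 = (Q^71)² = [[73,143],[143,498]]
F_142 mod 568 = Q^142[0][1] = 143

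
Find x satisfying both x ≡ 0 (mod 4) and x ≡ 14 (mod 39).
92

Using Chinese Remainder Theorem:
M = 4 × 39 = 156
M1 = 39, M2 = 4
y1 = 39^(-1) mod 4 = 3
y2 = 4^(-1) mod 39 = 10
x = (0×39×3 + 14×4×10) mod 156 = 92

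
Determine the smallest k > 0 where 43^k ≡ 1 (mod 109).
18

109 is prime, so ord(43) divides φ(109) = 108.
Divisors of 108: 1, 2, 3, 4, 6, 9, 12, 18, 27, 36, 54, 108.
Repeated squaring: 43^1 ≡ 43, 43^2 ≡ 105, 43^4 ≡ 16, 43^8 ≡ 38, 43^16 ≡ 27, 43^32 ≡ 75, 43^64 ≡ 66 (mod 109).
Test 43^d mod 109 for each divisor d in increasing order:
43^1 ≡ 43
43^2 ≡ 105
43^3 = 43^2·43^1 ≡ 46
43^4 ≡ 16
43^6 = 43^4·43^2 ≡ 45
43^9 = 43^8·43^1 ≡ 108
43^12 = 43^8·43^4 ≡ 63
43^18 = 43^16·43^2 ≡ 1  ← first divisor giving 1
The order is 18.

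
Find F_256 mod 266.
231

Matrix identity: Q^n = [[F_(n+1), F_n], [F_n, F_(n-1)]] with Q = [[1,1],[1,0]].
n = 256 = 100000000₂. Square-and-multiply, entries mod 266:
Q^1 = [[1,1],[1,0]]
Q^2 = (Q^1)² = [[2,1],[1,1]]
Q^4 = (Q^2)² = [[5,3],[3,2]]
Q^8 = (Q^4)² = [[34,21],[21,13]]
Q^16 = (Q^8)² = [[1,189],[189,78]]
Q^32 = (Q^16)² = [[78,35],[35,43]]
Q^64 = (Q^32)² = [[127,245],[245,148]]
Q^128 = (Q^64)² = [[78,77],[77,1]]
Q^256 = (Q^128)² = [[43,231],[231,78]]
F_256 mod 266 = Q^256[0][1] = 231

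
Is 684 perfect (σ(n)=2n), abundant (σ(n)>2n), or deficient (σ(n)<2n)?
abundant

Proper divisors of 684: sum = 1 + 2 + 3 + 4 + 6 + 9 + 12 + 18 + ... + 114 + 171 + 228 + 342 (17 divisors) = 1136
Since 1136 > 684, 684 is abundant.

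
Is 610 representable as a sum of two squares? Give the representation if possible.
9² + 23² (a=9, b=23)

Factorization: 610 = 2 × 5 × 61
By Fermat: n is sum of two squares iff every prime p ≡ 3 (mod 4) appears to even power.
All primes ≡ 3 (mod 4) appear to even power.
Search a = 0, 1, 2, … for 610 - a² a perfect square: first hit at a = 9: 610 - 81 = 529 = 23².
610 = 9² + 23² = 81 + 529 ✓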